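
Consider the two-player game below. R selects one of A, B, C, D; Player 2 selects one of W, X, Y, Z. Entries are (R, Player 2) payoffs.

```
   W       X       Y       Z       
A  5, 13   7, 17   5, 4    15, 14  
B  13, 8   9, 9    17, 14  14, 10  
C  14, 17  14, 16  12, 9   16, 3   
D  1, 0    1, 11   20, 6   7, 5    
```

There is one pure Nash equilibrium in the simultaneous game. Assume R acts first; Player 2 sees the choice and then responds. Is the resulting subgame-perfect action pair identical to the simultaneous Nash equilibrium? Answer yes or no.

Player 2 best-responds to each possible R move:
- A: BR = X, leader payoff 7.
- B: BR = Y, leader payoff 17.
- C: BR = W, leader payoff 14.
- D: BR = X, leader payoff 1.
Maximizing over 7, 17, 14, 1, R chooses B. Subgame-perfect outcome: (B, Y) with payoffs (17, 14).
Now find the simultaneous Nash equilibrium.
R's best replies: W→C; X→C; Y→D; Z→C.
Player 2's best replies: A→X; B→Y; C→W; D→X.
Only (C, W) has each player best-responding; Nash payoffs (14, 17).
Sequential outcome (B, Y) differs from the Nash profile (C, W).

no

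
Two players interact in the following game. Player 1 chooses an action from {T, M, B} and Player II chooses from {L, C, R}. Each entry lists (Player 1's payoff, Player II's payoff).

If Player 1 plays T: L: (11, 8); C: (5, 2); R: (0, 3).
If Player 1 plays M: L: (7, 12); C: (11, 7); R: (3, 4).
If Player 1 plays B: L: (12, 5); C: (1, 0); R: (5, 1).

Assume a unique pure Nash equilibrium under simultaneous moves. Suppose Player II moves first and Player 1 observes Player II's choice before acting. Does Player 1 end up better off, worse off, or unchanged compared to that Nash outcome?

worse off

Solve by backward induction (Player II leads).
- L: BR = B, leader payoff 5.
- C: BR = M, leader payoff 7.
- R: BR = B, leader payoff 1.
Among 5, 7, 1, the best is 7 at C. Subgame-perfect outcome: (M, C) with payoffs (11, 7).
Now find the simultaneous Nash equilibrium.
Player 1's best replies: L→B; C→M; R→B.
Player II's best replies: T→L; M→L; B→L.
The unique mutual best reply is (B, L), giving (12, 5).
Player 1 earns 11 sequentially versus 12 at the Nash outcome: worse off.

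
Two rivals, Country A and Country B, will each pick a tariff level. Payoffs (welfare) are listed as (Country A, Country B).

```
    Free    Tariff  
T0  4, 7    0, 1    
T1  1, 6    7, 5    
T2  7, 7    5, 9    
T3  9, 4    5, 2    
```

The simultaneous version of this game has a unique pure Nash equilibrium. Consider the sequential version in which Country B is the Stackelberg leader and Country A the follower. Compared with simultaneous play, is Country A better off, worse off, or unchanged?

Backward induction with Country B moving first.
- Free: BR = T3, leader payoff 4.
- Tariff: BR = T1, leader payoff 5.
Among 4, 5, the best is 5 at Tariff. Subgame-perfect outcome: (T1, Tariff) with payoffs (7, 5).
Now find the simultaneous Nash equilibrium.
Country A's best replies: Free→T3; Tariff→T1.
Country B's best replies: T0→Free; T1→Free; T2→Tariff; T3→Free.
The unique mutual best reply is (T3, Free), giving (9, 4).
Country A earns 7 sequentially versus 9 at the Nash outcome: worse off.

worse off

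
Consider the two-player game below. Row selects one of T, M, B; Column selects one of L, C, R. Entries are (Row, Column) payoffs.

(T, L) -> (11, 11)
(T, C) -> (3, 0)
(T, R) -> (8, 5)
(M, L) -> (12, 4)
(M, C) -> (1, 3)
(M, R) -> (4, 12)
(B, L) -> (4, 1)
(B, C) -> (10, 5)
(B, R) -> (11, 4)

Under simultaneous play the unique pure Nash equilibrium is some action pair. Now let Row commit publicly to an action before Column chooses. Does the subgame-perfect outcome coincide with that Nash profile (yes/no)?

no

Backward induction with Row moving first.
- T: Column compares 11, 0, 5 and picks L; Row would get 11.
- M: Column compares 4, 3, 12 and picks R; Row would get 4.
- B: Column compares 1, 5, 4 and picks C; Row would get 10.
Row's induced payoffs are 11, 4, 10, so Row commits to T. Subgame-perfect outcome: (T, L) with payoffs (11, 11).
For the simultaneous game, intersect best replies.
Row's best replies: L→M; C→B; R→B.
Column's best replies: T→L; M→R; B→C.
The unique mutual best reply is (B, C), giving (10, 5).
Sequential outcome (T, L) differs from the Nash profile (B, C).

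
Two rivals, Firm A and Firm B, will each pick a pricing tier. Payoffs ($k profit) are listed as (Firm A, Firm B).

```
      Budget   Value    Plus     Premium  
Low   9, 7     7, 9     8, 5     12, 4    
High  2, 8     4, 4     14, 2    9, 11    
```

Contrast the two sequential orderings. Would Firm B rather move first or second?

If Firm A leads: Firm B's best replies are Low→Value, High→Premium; Firm A's induced payoffs 7, 9; outcome (High, Premium), payoffs (9, 11).
If Firm B leads: Firm A's best replies are Budget→Low, Value→Low, Plus→High, Premium→Low; Firm B's induced payoffs 7, 9, 2, 4; outcome (Low, Value), payoffs (7, 9).
Firm B gets 9 moving first and 11 moving second, so Firm B prefers to move second.

second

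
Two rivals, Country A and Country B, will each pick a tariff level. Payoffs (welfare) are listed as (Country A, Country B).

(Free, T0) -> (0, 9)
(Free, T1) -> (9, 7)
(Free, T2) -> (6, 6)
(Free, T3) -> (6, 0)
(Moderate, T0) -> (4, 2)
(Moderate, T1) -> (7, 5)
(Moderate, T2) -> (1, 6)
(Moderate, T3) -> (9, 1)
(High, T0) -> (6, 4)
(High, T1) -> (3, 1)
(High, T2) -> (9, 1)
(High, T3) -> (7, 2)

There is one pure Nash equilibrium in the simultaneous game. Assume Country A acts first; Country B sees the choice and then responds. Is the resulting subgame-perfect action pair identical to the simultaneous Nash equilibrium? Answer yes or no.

Work backward from Country B's decision.
- Free: BR = T0, leader payoff 0.
- Moderate: BR = T2, leader payoff 1.
- High: BR = T0, leader payoff 6.
Among 0, 1, 6, the best is 6 at High. Subgame-perfect outcome: (High, T0) with payoffs (6, 4).
Now find the simultaneous Nash equilibrium.
Country A's best replies: T0→High; T1→Free; T2→High; T3→Moderate.
Country B's best replies: Free→T0; Moderate→T2; High→T0.
Only (High, T0) has each player best-responding; Nash payoffs (6, 4).
Sequential outcome (High, T0) coincides with the Nash profile (High, T0).

yes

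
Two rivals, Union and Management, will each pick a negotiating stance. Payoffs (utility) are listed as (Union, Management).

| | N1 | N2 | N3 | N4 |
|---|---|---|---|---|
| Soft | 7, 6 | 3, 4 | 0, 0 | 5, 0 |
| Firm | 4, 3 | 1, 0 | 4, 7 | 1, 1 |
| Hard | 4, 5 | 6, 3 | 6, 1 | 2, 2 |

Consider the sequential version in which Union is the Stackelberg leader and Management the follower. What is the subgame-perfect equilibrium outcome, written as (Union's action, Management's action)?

(Soft, N1)

Solve by backward induction (Union leads).
- Soft → Management plays N1 (best of 6, 4, 0, 0); Union gets 7.
- Firm → Management plays N3 (best of 3, 0, 7, 1); Union gets 4.
- Hard → Management plays N1 (best of 5, 3, 1, 2); Union gets 4.
Among 7, 4, 4, the best is 7 at Soft. Subgame-perfect outcome: (Soft, N1) with payoffs (7, 6).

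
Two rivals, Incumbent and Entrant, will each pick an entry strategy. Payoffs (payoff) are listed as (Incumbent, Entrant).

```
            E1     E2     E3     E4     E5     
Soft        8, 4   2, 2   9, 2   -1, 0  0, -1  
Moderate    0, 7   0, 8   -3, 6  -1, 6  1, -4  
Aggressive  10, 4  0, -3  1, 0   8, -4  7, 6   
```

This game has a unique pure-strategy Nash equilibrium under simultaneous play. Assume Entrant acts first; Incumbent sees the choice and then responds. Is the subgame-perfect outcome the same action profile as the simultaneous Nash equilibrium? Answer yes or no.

Incumbent best-responds to each possible Entrant move:
- E1: Incumbent compares 8, 0, 10 and picks Aggressive; Entrant would get 4.
- E2: Incumbent compares 2, 0, 0 and picks Soft; Entrant would get 2.
- E3: Incumbent compares 9, -3, 1 and picks Soft; Entrant would get 2.
- E4: Incumbent compares -1, -1, 8 and picks Aggressive; Entrant would get -4.
- E5: Incumbent compares 0, 1, 7 and picks Aggressive; Entrant would get 6.
Among 4, 2, 2, -4, 6, the best is 6 at E5. Subgame-perfect outcome: (Aggressive, E5) with payoffs (7, 6).
Under simultaneous play:
Incumbent's best replies: E1→Aggressive; E2→Soft; E3→Soft; E4→Aggressive; E5→Aggressive.
Entrant's best replies: Soft→E1; Moderate→E2; Aggressive→E5.
The unique mutual best reply is (Aggressive, E5), giving (7, 6).
Sequential outcome (Aggressive, E5) coincides with the Nash profile (Aggressive, E5).

yes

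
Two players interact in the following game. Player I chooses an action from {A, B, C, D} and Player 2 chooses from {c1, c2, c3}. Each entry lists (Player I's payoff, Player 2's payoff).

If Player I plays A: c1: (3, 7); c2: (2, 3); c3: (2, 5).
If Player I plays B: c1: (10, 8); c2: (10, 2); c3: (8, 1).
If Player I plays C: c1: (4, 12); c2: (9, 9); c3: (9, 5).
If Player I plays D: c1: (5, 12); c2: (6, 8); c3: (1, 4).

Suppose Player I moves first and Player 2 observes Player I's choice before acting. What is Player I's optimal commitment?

Solve by backward induction (Player I leads).
- A: BR = c1, leader payoff 3.
- B: BR = c1, leader payoff 10.
- C: BR = c1, leader payoff 4.
- D: BR = c1, leader payoff 5.
Among 3, 10, 4, 5, the best is 10 at B. Subgame-perfect outcome: (B, c1) with payoffs (10, 8).

B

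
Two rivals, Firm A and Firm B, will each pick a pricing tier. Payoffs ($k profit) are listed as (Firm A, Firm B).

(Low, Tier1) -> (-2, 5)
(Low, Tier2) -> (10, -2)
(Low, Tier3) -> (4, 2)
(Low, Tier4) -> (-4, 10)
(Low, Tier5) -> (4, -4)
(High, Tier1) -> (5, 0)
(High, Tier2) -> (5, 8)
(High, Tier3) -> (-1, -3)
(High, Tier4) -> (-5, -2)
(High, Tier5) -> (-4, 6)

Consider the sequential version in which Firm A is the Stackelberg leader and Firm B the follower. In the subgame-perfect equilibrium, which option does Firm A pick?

Backward induction with Firm A moving first.
- Low: Firm B compares 5, -2, 2, 10, -4 and picks Tier4; Firm A would get -4.
- High: Firm B compares 0, 8, -3, -2, 6 and picks Tier2; Firm A would get 5.
Maximizing over -4, 5, Firm A chooses High. Subgame-perfect outcome: (High, Tier2) with payoffs (5, 8).

High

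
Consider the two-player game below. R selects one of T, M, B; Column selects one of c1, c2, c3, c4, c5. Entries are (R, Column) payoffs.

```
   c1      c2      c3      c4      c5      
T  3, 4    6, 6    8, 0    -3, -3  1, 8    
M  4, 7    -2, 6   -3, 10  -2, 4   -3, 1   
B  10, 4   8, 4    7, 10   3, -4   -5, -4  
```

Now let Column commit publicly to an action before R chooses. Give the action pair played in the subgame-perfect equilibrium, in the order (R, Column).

(T, c5)

R best-responds to each possible Column move:
- c1: R compares 3, 4, 10 and picks B; Column would get 4.
- c2: R compares 6, -2, 8 and picks B; Column would get 4.
- c3: R compares 8, -3, 7 and picks T; Column would get 0.
- c4: R compares -3, -2, 3 and picks B; Column would get -4.
- c5: R compares 1, -3, -5 and picks T; Column would get 8.
Maximizing over 4, 4, 0, -4, 8, Column chooses c5. Subgame-perfect outcome: (T, c5) with payoffs (1, 8).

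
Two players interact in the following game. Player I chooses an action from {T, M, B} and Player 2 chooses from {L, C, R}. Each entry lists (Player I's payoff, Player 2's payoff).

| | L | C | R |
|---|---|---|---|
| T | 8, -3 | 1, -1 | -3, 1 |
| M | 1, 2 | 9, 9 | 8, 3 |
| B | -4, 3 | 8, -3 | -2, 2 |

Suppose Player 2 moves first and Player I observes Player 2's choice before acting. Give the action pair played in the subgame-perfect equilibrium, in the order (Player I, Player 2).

Solve by backward induction (Player 2 leads).
- L: Player I compares 8, 1, -4 and picks T; Player 2 would get -3.
- C: Player I compares 1, 9, 8 and picks M; Player 2 would get 9.
- R: Player I compares -3, 8, -2 and picks M; Player 2 would get 3.
Maximizing over -3, 9, 3, Player 2 chooses C. Subgame-perfect outcome: (M, C) with payoffs (9, 9).

(M, C)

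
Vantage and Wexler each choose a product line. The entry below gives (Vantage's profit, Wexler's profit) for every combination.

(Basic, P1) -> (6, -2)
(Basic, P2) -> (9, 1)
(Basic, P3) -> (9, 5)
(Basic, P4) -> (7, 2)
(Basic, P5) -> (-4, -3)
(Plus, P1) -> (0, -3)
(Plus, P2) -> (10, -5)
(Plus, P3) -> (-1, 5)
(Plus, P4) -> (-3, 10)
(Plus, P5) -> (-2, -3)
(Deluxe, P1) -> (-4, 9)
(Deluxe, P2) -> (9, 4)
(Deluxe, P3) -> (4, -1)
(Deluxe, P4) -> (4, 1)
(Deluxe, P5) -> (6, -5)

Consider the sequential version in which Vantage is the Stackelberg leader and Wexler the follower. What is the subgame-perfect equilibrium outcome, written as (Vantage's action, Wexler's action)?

(Basic, P3)

Solve by backward induction (Vantage leads).
- Basic: Wexler compares -2, 1, 5, 2, -3 and picks P3; Vantage would get 9.
- Plus: Wexler compares -3, -5, 5, 10, -3 and picks P4; Vantage would get -3.
- Deluxe: Wexler compares 9, 4, -1, 1, -5 and picks P1; Vantage would get -4.
Vantage's induced payoffs are 9, -3, -4, so Vantage commits to Basic. Subgame-perfect outcome: (Basic, P3) with payoffs (9, 5).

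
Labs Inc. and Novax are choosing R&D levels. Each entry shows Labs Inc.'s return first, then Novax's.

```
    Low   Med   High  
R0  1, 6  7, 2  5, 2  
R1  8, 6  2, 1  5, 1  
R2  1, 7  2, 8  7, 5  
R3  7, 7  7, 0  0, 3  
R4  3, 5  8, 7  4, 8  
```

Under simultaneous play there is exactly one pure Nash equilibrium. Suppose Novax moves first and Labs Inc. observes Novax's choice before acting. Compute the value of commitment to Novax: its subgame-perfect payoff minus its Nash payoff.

Solve by backward induction (Novax leads).
- Low: BR = R1, leader payoff 6.
- Med: BR = R4, leader payoff 7.
- High: BR = R2, leader payoff 5.
Novax's induced payoffs are 6, 7, 5, so Novax commits to Med. Subgame-perfect outcome: (R4, Med) with payoffs (8, 7).
Now find the simultaneous Nash equilibrium.
Labs Inc.'s best replies: Low→R1; Med→R4; High→R2.
Novax's best replies: R0→Low; R1→Low; R2→Med; R3→Low; R4→High.
Only (R1, Low) has each player best-responding; Nash payoffs (8, 6).
Novax's commitment gain: 7 − 6 = 1.

1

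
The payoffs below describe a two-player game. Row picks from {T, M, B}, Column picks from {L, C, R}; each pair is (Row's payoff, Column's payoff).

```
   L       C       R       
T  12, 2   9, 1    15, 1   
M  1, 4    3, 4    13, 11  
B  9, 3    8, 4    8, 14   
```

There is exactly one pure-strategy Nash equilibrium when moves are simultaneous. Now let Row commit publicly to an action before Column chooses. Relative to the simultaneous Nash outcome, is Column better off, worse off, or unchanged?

Solve by backward induction (Row leads).
- T → Column plays L (best of 2, 1, 1); Row gets 12.
- M → Column plays R (best of 4, 4, 11); Row gets 13.
- B → Column plays R (best of 3, 4, 14); Row gets 8.
Maximizing over 12, 13, 8, Row chooses M. Subgame-perfect outcome: (M, R) with payoffs (13, 11).
For the simultaneous game, intersect best replies.
Row's best replies: L→T; C→T; R→T.
Column's best replies: T→L; M→R; B→R.
The unique mutual best reply is (T, L), giving (12, 2).
Column earns 11 sequentially versus 2 at the Nash outcome: better off.

better off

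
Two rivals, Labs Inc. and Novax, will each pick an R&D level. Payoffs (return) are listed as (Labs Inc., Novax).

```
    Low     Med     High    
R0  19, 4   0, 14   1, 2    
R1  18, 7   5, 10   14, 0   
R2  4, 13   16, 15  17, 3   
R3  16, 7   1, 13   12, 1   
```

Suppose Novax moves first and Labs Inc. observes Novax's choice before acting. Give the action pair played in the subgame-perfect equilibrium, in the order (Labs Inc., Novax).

Labs Inc. best-responds to each possible Novax move:
- Low: BR = R0, leader payoff 4.
- Med: BR = R2, leader payoff 15.
- High: BR = R2, leader payoff 3.
Maximizing over 4, 15, 3, Novax chooses Med. Subgame-perfect outcome: (R2, Med) with payoffs (16, 15).

(R2, Med)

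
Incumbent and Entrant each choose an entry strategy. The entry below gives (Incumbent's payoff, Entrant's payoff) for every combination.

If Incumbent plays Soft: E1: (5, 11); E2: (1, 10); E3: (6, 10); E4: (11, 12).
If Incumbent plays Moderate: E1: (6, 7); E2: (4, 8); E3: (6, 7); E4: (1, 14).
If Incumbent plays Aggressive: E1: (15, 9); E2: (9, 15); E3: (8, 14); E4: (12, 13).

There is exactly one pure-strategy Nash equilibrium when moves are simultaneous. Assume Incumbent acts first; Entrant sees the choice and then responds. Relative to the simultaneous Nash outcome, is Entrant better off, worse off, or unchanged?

worse off

Backward induction with Incumbent moving first.
- Soft → Entrant plays E4 (best of 11, 10, 10, 12); Incumbent gets 11.
- Moderate → Entrant plays E4 (best of 7, 8, 7, 14); Incumbent gets 1.
- Aggressive → Entrant plays E2 (best of 9, 15, 14, 13); Incumbent gets 9.
Maximizing over 11, 1, 9, Incumbent chooses Soft. Subgame-perfect outcome: (Soft, E4) with payoffs (11, 12).
Now find the simultaneous Nash equilibrium.
Incumbent's best replies: E1→Aggressive; E2→Aggressive; E3→Aggressive; E4→Aggressive.
Entrant's best replies: Soft→E4; Moderate→E4; Aggressive→E2.
Only (Aggressive, E2) has each player best-responding; Nash payoffs (9, 15).
Entrant earns 12 sequentially versus 15 at the Nash outcome: worse off.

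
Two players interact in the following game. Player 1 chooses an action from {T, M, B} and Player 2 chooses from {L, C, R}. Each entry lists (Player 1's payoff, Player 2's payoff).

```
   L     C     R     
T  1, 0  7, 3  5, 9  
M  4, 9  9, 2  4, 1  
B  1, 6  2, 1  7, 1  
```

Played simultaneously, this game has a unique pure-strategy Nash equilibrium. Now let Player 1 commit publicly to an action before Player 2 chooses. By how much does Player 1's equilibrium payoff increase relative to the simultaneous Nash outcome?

Work backward from Player 2's decision.
- T → Player 2 plays R (best of 0, 3, 9); Player 1 gets 5.
- M → Player 2 plays L (best of 9, 2, 1); Player 1 gets 4.
- B → Player 2 plays L (best of 6, 1, 1); Player 1 gets 1.
Player 1's induced payoffs are 5, 4, 1, so Player 1 commits to T. Subgame-perfect outcome: (T, R) with payoffs (5, 9).
For the simultaneous game, intersect best replies.
Player 1's best replies: L→M; C→M; R→B.
Player 2's best replies: T→R; M→L; B→L.
Only (M, L) has each player best-responding; Nash payoffs (4, 9).
Player 1's commitment gain: 5 − 4 = 1.

1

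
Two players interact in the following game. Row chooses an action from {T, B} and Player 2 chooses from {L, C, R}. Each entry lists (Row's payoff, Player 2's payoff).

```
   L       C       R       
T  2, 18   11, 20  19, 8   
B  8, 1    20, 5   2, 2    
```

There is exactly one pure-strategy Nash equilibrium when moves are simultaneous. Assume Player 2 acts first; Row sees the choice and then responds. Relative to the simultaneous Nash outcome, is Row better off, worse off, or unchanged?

Row best-responds to each possible Player 2 move:
- L → Row plays B (best of 2, 8); Player 2 gets 1.
- C → Row plays B (best of 11, 20); Player 2 gets 5.
- R → Row plays T (best of 19, 2); Player 2 gets 8.
Player 2's induced payoffs are 1, 5, 8, so Player 2 commits to R. Subgame-perfect outcome: (T, R) with payoffs (19, 8).
Now find the simultaneous Nash equilibrium.
Row's best replies: L→B; C→B; R→T.
Player 2's best replies: T→C; B→C.
The unique mutual best reply is (B, C), giving (20, 5).
Row earns 19 sequentially versus 20 at the Nash outcome: worse off.

worse off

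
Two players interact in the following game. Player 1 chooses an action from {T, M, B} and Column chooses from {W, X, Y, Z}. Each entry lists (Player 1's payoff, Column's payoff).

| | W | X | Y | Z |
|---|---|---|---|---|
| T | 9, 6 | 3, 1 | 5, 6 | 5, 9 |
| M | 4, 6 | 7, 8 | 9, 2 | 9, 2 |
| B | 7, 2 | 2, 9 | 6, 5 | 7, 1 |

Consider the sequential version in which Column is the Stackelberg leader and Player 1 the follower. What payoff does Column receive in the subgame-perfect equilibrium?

8

Player 1 best-responds to each possible Column move:
- W: BR = T, leader payoff 6.
- X: BR = M, leader payoff 8.
- Y: BR = M, leader payoff 2.
- Z: BR = M, leader payoff 2.
Maximizing over 6, 8, 2, 2, Column chooses X. Subgame-perfect outcome: (M, X) with payoffs (7, 8).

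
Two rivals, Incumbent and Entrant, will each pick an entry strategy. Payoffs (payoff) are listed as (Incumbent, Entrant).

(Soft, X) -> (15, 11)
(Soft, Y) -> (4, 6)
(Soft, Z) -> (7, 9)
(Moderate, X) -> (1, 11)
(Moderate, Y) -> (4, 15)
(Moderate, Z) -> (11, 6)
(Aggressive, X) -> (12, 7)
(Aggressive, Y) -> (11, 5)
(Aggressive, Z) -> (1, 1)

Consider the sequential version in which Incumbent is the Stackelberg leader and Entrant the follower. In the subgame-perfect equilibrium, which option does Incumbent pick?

Soft

Backward induction with Incumbent moving first.
- Soft → Entrant plays X (best of 11, 6, 9); Incumbent gets 15.
- Moderate → Entrant plays Y (best of 11, 15, 6); Incumbent gets 4.
- Aggressive → Entrant plays X (best of 7, 5, 1); Incumbent gets 12.
Incumbent's induced payoffs are 15, 4, 12, so Incumbent commits to Soft. Subgame-perfect outcome: (Soft, X) with payoffs (15, 11).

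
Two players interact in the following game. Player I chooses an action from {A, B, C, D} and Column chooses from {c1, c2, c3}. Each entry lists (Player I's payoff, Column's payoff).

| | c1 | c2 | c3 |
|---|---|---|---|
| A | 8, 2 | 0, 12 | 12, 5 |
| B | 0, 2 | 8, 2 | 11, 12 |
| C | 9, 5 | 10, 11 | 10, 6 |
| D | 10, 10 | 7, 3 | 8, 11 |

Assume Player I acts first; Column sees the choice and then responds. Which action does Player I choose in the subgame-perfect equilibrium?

B

Backward induction with Player I moving first.
- A: BR = c2, leader payoff 0.
- B: BR = c3, leader payoff 11.
- C: BR = c2, leader payoff 10.
- D: BR = c3, leader payoff 8.
Among 0, 11, 10, 8, the best is 11 at B. Subgame-perfect outcome: (B, c3) with payoffs (11, 12).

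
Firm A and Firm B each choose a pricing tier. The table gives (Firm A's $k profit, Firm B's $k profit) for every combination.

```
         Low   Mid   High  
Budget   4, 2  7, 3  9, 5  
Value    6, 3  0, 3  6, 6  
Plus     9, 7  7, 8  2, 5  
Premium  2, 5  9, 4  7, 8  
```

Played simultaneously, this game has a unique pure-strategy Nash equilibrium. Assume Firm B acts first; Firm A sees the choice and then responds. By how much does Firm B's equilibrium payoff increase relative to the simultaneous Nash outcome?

Work backward from Firm A's decision.
- Low → Firm A plays Plus (best of 4, 6, 9, 2); Firm B gets 7.
- Mid → Firm A plays Premium (best of 7, 0, 7, 9); Firm B gets 4.
- High → Firm A plays Budget (best of 9, 6, 2, 7); Firm B gets 5.
Firm B's induced payoffs are 7, 4, 5, so Firm B commits to Low. Subgame-perfect outcome: (Plus, Low) with payoffs (9, 7).
For the simultaneous game, intersect best replies.
Firm A's best replies: Low→Plus; Mid→Premium; High→Budget.
Firm B's best replies: Budget→High; Value→High; Plus→Mid; Premium→High.
The unique mutual best reply is (Budget, High), giving (9, 5).
Firm B's commitment gain: 7 − 5 = 2.

2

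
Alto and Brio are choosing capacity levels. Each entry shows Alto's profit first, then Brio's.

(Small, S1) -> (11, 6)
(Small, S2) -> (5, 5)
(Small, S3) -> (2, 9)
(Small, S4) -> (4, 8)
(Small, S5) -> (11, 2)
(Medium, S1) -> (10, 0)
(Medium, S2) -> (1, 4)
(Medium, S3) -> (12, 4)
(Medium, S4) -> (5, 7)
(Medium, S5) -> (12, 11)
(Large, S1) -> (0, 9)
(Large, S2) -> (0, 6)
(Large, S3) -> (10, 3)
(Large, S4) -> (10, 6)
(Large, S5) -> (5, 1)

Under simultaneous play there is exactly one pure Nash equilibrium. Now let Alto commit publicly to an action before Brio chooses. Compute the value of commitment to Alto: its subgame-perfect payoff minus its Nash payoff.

0

Brio best-responds to each possible Alto move:
- Small → Brio plays S3 (best of 6, 5, 9, 8, 2); Alto gets 2.
- Medium → Brio plays S5 (best of 0, 4, 4, 7, 11); Alto gets 12.
- Large → Brio plays S1 (best of 9, 6, 3, 6, 1); Alto gets 0.
Alto's induced payoffs are 2, 12, 0, so Alto commits to Medium. Subgame-perfect outcome: (Medium, S5) with payoffs (12, 11).
Now find the simultaneous Nash equilibrium.
Alto's best replies: S1→Small; S2→Small; S3→Medium; S4→Large; S5→Medium.
Brio's best replies: Small→S3; Medium→S5; Large→S1.
Only (Medium, S5) has each player best-responding; Nash payoffs (12, 11).
Alto's commitment gain: 12 − 12 = 0.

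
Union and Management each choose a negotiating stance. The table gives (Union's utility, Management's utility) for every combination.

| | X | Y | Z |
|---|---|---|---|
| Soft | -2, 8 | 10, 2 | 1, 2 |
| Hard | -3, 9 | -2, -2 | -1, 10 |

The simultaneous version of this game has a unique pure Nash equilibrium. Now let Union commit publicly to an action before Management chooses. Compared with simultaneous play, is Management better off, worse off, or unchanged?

better off

Management best-responds to each possible Union move:
- Soft: Management compares 8, 2, 2 and picks X; Union would get -2.
- Hard: Management compares 9, -2, 10 and picks Z; Union would get -1.
Among -2, -1, the best is -1 at Hard. Subgame-perfect outcome: (Hard, Z) with payoffs (-1, 10).
Now find the simultaneous Nash equilibrium.
Union's best replies: X→Soft; Y→Soft; Z→Soft.
Management's best replies: Soft→X; Hard→Z.
The unique mutual best reply is (Soft, X), giving (-2, 8).
Management earns 10 sequentially versus 8 at the Nash outcome: better off.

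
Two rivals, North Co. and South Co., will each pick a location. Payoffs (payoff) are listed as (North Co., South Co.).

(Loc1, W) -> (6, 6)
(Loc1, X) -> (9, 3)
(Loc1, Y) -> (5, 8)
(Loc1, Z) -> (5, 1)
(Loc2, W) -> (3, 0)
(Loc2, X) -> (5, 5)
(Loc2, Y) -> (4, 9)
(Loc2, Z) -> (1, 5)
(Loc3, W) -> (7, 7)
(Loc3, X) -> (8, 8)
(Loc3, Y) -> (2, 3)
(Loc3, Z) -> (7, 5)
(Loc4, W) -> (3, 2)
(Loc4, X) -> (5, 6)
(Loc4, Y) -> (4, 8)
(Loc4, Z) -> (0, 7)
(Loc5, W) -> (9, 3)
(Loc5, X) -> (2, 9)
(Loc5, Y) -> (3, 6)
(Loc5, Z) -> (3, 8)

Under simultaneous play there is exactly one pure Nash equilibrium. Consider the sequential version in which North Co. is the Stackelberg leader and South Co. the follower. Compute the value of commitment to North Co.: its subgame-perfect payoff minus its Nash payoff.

3

Backward induction with North Co. moving first.
- Loc1 → South Co. plays Y (best of 6, 3, 8, 1); North Co. gets 5.
- Loc2 → South Co. plays Y (best of 0, 5, 9, 5); North Co. gets 4.
- Loc3 → South Co. plays X (best of 7, 8, 3, 5); North Co. gets 8.
- Loc4 → South Co. plays Y (best of 2, 6, 8, 7); North Co. gets 4.
- Loc5 → South Co. plays X (best of 3, 9, 6, 8); North Co. gets 2.
Among 5, 4, 8, 4, 2, the best is 8 at Loc3. Subgame-perfect outcome: (Loc3, X) with payoffs (8, 8).
Now find the simultaneous Nash equilibrium.
North Co.'s best replies: W→Loc5; X→Loc1; Y→Loc1; Z→Loc3.
South Co.'s best replies: Loc1→Y; Loc2→Y; Loc3→X; Loc4→Y; Loc5→X.
The unique mutual best reply is (Loc1, Y), giving (5, 8).
North Co.'s commitment gain: 8 − 5 = 3.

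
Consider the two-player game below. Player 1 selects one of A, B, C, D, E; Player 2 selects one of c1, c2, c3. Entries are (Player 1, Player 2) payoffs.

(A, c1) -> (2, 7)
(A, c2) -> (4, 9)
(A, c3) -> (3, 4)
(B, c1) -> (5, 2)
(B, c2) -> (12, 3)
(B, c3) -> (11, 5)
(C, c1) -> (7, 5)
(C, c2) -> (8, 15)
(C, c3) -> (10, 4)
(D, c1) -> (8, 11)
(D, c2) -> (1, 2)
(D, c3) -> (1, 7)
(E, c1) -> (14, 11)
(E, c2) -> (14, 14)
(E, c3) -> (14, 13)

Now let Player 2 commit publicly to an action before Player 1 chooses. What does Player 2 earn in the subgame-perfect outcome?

14

Backward induction with Player 2 moving first.
- c1: BR = E, leader payoff 11.
- c2: BR = E, leader payoff 14.
- c3: BR = E, leader payoff 13.
Among 11, 14, 13, the best is 14 at c2. Subgame-perfect outcome: (E, c2) with payoffs (14, 14).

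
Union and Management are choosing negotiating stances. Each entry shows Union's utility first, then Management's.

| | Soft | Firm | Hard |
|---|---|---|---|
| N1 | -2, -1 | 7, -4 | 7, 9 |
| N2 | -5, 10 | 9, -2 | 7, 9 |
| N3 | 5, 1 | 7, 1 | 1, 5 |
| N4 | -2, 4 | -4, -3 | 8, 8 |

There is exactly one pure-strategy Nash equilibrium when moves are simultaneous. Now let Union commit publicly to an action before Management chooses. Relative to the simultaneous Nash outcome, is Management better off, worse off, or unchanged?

unchanged

Solve by backward induction (Union leads).
- N1: BR = Hard, leader payoff 7.
- N2: BR = Soft, leader payoff -5.
- N3: BR = Hard, leader payoff 1.
- N4: BR = Hard, leader payoff 8.
Among 7, -5, 1, 8, the best is 8 at N4. Subgame-perfect outcome: (N4, Hard) with payoffs (8, 8).
Under simultaneous play:
Union's best replies: Soft→N3; Firm→N2; Hard→N4.
Management's best replies: N1→Hard; N2→Soft; N3→Hard; N4→Hard.
Only (N4, Hard) has each player best-responding; Nash payoffs (8, 8).
Management earns 8 sequentially versus 8 at the Nash outcome: unchanged.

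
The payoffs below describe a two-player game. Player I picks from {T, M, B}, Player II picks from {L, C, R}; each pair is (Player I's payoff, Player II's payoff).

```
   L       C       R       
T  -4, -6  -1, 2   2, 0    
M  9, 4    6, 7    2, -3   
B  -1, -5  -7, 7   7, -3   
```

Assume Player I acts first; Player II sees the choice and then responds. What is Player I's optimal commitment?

M

Work backward from Player II's decision.
- T → Player II plays C (best of -6, 2, 0); Player I gets -1.
- M → Player II plays C (best of 4, 7, -3); Player I gets 6.
- B → Player II plays C (best of -5, 7, -3); Player I gets -7.
Among -1, 6, -7, the best is 6 at M. Subgame-perfect outcome: (M, C) with payoffs (6, 7).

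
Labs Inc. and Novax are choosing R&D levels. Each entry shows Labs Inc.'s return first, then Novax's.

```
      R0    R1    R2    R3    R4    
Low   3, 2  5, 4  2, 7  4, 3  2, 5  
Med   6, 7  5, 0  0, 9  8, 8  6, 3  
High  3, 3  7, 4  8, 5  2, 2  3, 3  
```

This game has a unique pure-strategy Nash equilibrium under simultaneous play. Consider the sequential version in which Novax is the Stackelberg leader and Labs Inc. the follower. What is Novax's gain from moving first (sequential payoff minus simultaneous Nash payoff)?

3

Work backward from Labs Inc.'s decision.
- R0: BR = Med, leader payoff 7.
- R1: BR = High, leader payoff 4.
- R2: BR = High, leader payoff 5.
- R3: BR = Med, leader payoff 8.
- R4: BR = Med, leader payoff 3.
Among 7, 4, 5, 8, 3, the best is 8 at R3. Subgame-perfect outcome: (Med, R3) with payoffs (8, 8).
Under simultaneous play:
Labs Inc.'s best replies: R0→Med; R1→High; R2→High; R3→Med; R4→Med.
Novax's best replies: Low→R2; Med→R2; High→R2.
The unique mutual best reply is (High, R2), giving (8, 5).
Novax's commitment gain: 8 − 5 = 3.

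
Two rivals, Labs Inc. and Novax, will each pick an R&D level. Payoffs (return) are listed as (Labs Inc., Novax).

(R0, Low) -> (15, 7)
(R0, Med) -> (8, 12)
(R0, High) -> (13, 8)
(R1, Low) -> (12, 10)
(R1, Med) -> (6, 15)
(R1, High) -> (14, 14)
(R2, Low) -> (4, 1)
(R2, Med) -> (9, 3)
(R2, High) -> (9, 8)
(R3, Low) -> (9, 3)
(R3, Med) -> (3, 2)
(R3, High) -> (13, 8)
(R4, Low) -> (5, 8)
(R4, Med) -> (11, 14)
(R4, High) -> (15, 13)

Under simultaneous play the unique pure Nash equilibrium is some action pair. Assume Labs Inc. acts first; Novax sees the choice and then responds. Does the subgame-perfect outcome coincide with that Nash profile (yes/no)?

no

Solve by backward induction (Labs Inc. leads).
- R0: Novax compares 7, 12, 8 and picks Med; Labs Inc. would get 8.
- R1: Novax compares 10, 15, 14 and picks Med; Labs Inc. would get 6.
- R2: Novax compares 1, 3, 8 and picks High; Labs Inc. would get 9.
- R3: Novax compares 3, 2, 8 and picks High; Labs Inc. would get 13.
- R4: Novax compares 8, 14, 13 and picks Med; Labs Inc. would get 11.
Among 8, 6, 9, 13, 11, the best is 13 at R3. Subgame-perfect outcome: (R3, High) with payoffs (13, 8).
For the simultaneous game, intersect best replies.
Labs Inc.'s best replies: Low→R0; Med→R4; High→R4.
Novax's best replies: R0→Med; R1→Med; R2→High; R3→High; R4→Med.
The unique mutual best reply is (R4, Med), giving (11, 14).
Sequential outcome (R3, High) differs from the Nash profile (R4, Med).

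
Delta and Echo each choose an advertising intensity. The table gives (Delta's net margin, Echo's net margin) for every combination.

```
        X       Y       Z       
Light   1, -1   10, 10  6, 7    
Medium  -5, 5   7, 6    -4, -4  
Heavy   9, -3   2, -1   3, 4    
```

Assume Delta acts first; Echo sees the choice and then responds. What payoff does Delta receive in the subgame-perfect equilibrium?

10

Work backward from Echo's decision.
- Light: Echo compares -1, 10, 7 and picks Y; Delta would get 10.
- Medium: Echo compares 5, 6, -4 and picks Y; Delta would get 7.
- Heavy: Echo compares -3, -1, 4 and picks Z; Delta would get 3.
Among 10, 7, 3, the best is 10 at Light. Subgame-perfect outcome: (Light, Y) with payoffs (10, 10).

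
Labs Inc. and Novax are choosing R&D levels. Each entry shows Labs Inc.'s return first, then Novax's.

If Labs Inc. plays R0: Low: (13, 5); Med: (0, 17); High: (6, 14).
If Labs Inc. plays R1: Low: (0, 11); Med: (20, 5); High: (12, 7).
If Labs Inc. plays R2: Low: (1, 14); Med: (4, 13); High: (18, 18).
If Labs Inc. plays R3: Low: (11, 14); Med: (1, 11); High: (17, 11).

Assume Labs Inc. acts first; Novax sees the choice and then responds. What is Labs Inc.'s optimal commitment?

R2

Work backward from Novax's decision.
- R0 → Novax plays Med (best of 5, 17, 14); Labs Inc. gets 0.
- R1 → Novax plays Low (best of 11, 5, 7); Labs Inc. gets 0.
- R2 → Novax plays High (best of 14, 13, 18); Labs Inc. gets 18.
- R3 → Novax plays Low (best of 14, 11, 11); Labs Inc. gets 11.
Maximizing over 0, 0, 18, 11, Labs Inc. chooses R2. Subgame-perfect outcome: (R2, High) with payoffs (18, 18).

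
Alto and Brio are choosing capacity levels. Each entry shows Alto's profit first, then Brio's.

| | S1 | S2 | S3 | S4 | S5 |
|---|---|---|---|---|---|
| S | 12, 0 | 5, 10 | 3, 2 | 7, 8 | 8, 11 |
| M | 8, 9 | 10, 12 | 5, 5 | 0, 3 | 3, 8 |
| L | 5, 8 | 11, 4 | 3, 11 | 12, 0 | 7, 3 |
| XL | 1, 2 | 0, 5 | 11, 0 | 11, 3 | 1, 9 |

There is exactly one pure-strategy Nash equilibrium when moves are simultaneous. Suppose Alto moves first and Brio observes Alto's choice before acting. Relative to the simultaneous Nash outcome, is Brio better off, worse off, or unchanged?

Backward induction with Alto moving first.
- S → Brio plays S5 (best of 0, 10, 2, 8, 11); Alto gets 8.
- M → Brio plays S2 (best of 9, 12, 5, 3, 8); Alto gets 10.
- L → Brio plays S3 (best of 8, 4, 11, 0, 3); Alto gets 3.
- XL → Brio plays S5 (best of 2, 5, 0, 3, 9); Alto gets 1.
Among 8, 10, 3, 1, the best is 10 at M. Subgame-perfect outcome: (M, S2) with payoffs (10, 12).
Under simultaneous play:
Alto's best replies: S1→S; S2→L; S3→XL; S4→L; S5→S.
Brio's best replies: S→S5; M→S2; L→S3; XL→S5.
The unique mutual best reply is (S, S5), giving (8, 11).
Brio earns 12 sequentially versus 11 at the Nash outcome: better off.

better off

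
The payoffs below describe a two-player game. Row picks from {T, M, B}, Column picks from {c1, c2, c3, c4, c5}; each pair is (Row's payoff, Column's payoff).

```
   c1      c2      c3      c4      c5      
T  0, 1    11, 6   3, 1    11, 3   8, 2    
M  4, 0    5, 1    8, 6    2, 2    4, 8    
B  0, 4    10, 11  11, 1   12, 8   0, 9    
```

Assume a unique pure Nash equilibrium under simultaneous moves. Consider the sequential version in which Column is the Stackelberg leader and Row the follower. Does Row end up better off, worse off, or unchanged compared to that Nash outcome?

Row best-responds to each possible Column move:
- c1 → Row plays M (best of 0, 4, 0); Column gets 0.
- c2 → Row plays T (best of 11, 5, 10); Column gets 6.
- c3 → Row plays B (best of 3, 8, 11); Column gets 1.
- c4 → Row plays B (best of 11, 2, 12); Column gets 8.
- c5 → Row plays T (best of 8, 4, 0); Column gets 2.
Among 0, 6, 1, 8, 2, the best is 8 at c4. Subgame-perfect outcome: (B, c4) with payoffs (12, 8).
For the simultaneous game, intersect best replies.
Row's best replies: c1→M; c2→T; c3→B; c4→B; c5→T.
Column's best replies: T→c2; M→c5; B→c2.
The unique mutual best reply is (T, c2), giving (11, 6).
Row earns 12 sequentially versus 11 at the Nash outcome: better off.

better off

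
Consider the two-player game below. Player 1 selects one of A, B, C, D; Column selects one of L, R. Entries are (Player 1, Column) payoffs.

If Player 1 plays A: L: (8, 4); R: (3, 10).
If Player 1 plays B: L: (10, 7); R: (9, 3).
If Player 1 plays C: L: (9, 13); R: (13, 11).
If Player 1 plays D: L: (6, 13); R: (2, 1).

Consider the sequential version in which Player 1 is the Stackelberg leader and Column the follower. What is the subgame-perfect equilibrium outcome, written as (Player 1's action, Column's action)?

(B, L)

Work backward from Column's decision.
- A → Column plays R (best of 4, 10); Player 1 gets 3.
- B → Column plays L (best of 7, 3); Player 1 gets 10.
- C → Column plays L (best of 13, 11); Player 1 gets 9.
- D → Column plays L (best of 13, 1); Player 1 gets 6.
Player 1's induced payoffs are 3, 10, 9, 6, so Player 1 commits to B. Subgame-perfect outcome: (B, L) with payoffs (10, 7).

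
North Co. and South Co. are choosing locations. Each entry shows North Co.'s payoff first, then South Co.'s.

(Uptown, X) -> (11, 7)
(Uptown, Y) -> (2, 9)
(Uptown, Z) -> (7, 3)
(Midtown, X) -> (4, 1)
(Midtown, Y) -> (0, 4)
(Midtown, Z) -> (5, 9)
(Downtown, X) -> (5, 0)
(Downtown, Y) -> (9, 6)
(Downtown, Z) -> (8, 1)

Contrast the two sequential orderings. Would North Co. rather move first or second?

If North Co. leads: South Co.'s best replies are Uptown→Y, Midtown→Z, Downtown→Y; North Co.'s induced payoffs 2, 5, 9; outcome (Downtown, Y), payoffs (9, 6).
If South Co. leads: North Co.'s best replies are X→Uptown, Y→Downtown, Z→Downtown; South Co.'s induced payoffs 7, 6, 1; outcome (Uptown, X), payoffs (11, 7).
North Co. gets 9 moving first and 11 moving second, so North Co. prefers to move second.

second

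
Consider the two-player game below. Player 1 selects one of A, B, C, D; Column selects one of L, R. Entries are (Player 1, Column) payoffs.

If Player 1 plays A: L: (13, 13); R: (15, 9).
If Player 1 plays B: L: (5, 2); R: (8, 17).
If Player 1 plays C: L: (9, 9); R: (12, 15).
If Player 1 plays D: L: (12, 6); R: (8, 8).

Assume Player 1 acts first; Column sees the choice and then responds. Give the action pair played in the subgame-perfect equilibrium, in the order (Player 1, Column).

Solve by backward induction (Player 1 leads).
- A: Column compares 13, 9 and picks L; Player 1 would get 13.
- B: Column compares 2, 17 and picks R; Player 1 would get 8.
- C: Column compares 9, 15 and picks R; Player 1 would get 12.
- D: Column compares 6, 8 and picks R; Player 1 would get 8.
Among 13, 8, 12, 8, the best is 13 at A. Subgame-perfect outcome: (A, L) with payoffs (13, 13).

(A, L)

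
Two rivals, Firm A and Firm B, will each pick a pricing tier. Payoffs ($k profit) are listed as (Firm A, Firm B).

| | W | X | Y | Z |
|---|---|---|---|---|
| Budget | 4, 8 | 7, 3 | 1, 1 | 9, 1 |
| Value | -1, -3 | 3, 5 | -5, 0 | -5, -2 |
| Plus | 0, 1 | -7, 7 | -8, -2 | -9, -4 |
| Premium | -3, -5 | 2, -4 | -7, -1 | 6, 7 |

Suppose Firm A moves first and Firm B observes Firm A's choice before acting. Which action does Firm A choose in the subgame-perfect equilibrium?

Backward induction with Firm A moving first.
- Budget: Firm B compares 8, 3, 1, 1 and picks W; Firm A would get 4.
- Value: Firm B compares -3, 5, 0, -2 and picks X; Firm A would get 3.
- Plus: Firm B compares 1, 7, -2, -4 and picks X; Firm A would get -7.
- Premium: Firm B compares -5, -4, -1, 7 and picks Z; Firm A would get 6.
Among 4, 3, -7, 6, the best is 6 at Premium. Subgame-perfect outcome: (Premium, Z) with payoffs (6, 7).

Premium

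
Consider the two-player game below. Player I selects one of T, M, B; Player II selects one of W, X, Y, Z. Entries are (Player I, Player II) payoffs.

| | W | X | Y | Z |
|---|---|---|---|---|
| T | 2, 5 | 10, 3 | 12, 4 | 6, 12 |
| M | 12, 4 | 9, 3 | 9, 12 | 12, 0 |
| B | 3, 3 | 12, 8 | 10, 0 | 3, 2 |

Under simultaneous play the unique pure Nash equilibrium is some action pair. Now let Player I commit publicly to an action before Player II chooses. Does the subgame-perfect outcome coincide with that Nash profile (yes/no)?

yes

Backward induction with Player I moving first.
- T: BR = Z, leader payoff 6.
- M: BR = Y, leader payoff 9.
- B: BR = X, leader payoff 12.
Player I's induced payoffs are 6, 9, 12, so Player I commits to B. Subgame-perfect outcome: (B, X) with payoffs (12, 8).
For the simultaneous game, intersect best replies.
Player I's best replies: W→M; X→B; Y→T; Z→M.
Player II's best replies: T→Z; M→Y; B→X.
Only (B, X) has each player best-responding; Nash payoffs (12, 8).
Sequential outcome (B, X) coincides with the Nash profile (B, X).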